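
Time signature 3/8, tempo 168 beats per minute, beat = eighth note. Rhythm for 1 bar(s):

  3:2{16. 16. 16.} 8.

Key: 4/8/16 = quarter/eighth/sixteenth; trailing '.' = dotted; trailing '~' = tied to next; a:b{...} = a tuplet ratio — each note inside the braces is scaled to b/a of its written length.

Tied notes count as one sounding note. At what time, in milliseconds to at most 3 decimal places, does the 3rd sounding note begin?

note 3 onset = 1b = 357.143ms

1. 0.0ms @ 0 + 178.571ms (1/2)
2. 178.571ms @ 1/2 + 178.571ms (1/2)
3. 357.143ms @ 1 + 178.571ms (1/2)
4. 535.714ms @ 3/2 + 535.714ms (3/2)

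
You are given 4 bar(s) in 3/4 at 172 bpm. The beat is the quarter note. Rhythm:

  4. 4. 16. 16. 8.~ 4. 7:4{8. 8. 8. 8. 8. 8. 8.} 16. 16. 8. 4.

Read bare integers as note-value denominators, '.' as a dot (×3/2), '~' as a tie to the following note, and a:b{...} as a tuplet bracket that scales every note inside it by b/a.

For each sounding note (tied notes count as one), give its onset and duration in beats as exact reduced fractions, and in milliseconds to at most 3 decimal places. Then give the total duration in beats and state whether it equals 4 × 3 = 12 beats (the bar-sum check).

1) 0.0ms=0b +523.256ms=3/2b
2) 523.256ms=3/2b +523.256ms=3/2b
3) 1046.512ms=3b +130.814ms=3/8b
4) 1177.326ms=27/8b +130.814ms=3/8b
5) 1308.14ms=15/4b +784.884ms=9/4b
6) 2093.023ms=6b +149.502ms=3/7b
7) 2242.525ms=45/7b +149.502ms=3/7b
8) 2392.027ms=48/7b +149.502ms=3/7b
9) 2541.528ms=51/7b +149.502ms=3/7b
10) 2691.03ms=54/7b +149.502ms=3/7b
11) 2840.532ms=57/7b +149.502ms=3/7b
12) 2990.033ms=60/7b +149.502ms=3/7b
13) 3139.535ms=9b +130.814ms=3/8b
14) 3270.349ms=75/8b +130.814ms=3/8b
15) 3401.163ms=39/4b +261.628ms=3/4b
16) 3662.791ms=21/2b +523.256ms=3/2b
Σ=12b of 12 (172bpm 3/4) — PASS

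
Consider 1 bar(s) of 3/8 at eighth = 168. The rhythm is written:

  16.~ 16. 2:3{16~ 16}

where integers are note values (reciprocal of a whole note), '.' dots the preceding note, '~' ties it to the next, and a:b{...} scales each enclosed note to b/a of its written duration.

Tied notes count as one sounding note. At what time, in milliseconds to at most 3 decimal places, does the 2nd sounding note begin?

note 2 onset = 3/2b = 535.714ms

1. 0.0ms @ 0 + 535.714ms (3/2)
2. 535.714ms @ 3/2 + 535.714ms (3/2)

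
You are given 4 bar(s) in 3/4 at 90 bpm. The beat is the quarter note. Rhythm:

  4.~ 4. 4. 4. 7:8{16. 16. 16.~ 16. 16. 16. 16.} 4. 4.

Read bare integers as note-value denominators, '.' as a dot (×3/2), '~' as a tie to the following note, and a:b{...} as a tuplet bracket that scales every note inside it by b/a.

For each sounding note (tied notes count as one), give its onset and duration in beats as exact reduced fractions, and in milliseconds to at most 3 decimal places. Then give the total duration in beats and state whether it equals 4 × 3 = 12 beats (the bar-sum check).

1) 0.0ms=0b +2000.0ms=3b
2) 2000.0ms=3b +1000.0ms=3/2b
3) 3000.0ms=9/2b +1000.0ms=3/2b
4) 4000.0ms=6b +285.714ms=3/7b
5) 4285.714ms=45/7b +285.714ms=3/7b
6) 4571.429ms=48/7b +571.429ms=6/7b
7) 5142.857ms=54/7b +285.714ms=3/7b
8) 5428.571ms=57/7b +285.714ms=3/7b
9) 5714.286ms=60/7b +285.714ms=3/7b
10) 6000.0ms=9b +1000.0ms=3/2b
11) 7000.0ms=21/2b +1000.0ms=3/2b
Σ=12b of 12 (90bpm 3/4) — PASS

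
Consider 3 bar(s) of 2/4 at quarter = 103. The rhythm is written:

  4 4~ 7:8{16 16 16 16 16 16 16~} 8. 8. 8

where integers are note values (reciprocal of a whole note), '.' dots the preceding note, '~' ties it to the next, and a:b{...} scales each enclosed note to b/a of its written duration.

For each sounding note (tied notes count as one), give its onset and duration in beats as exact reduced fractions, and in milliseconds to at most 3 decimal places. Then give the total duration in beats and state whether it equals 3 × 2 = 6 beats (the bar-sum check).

1) 0.0ms=0b +582.524ms=1b
2) 582.524ms=1b +748.96ms=9/7b
3) 1331.484ms=16/7b +166.436ms=2/7b
4) 1497.92ms=18/7b +166.436ms=2/7b
5) 1664.355ms=20/7b +166.436ms=2/7b
6) 1830.791ms=22/7b +166.436ms=2/7b
7) 1997.226ms=24/7b +166.436ms=2/7b
8) 2163.662ms=26/7b +603.329ms=29/28b
9) 2766.99ms=19/4b +436.893ms=3/4b
10) 3203.883ms=11/2b +291.262ms=1/2b
Σ=6b of 6 (103bpm 2/4) — PASS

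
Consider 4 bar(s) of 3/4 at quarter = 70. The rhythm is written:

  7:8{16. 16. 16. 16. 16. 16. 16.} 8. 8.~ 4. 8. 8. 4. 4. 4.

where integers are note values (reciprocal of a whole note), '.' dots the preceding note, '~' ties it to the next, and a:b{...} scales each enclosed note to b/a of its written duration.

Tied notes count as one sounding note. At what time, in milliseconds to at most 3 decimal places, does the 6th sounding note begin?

1. 0.0ms @ 0 + 367.347ms (3/7)
2. 367.347ms @ 3/7 + 367.347ms (3/7)
3. 734.694ms @ 6/7 + 367.347ms (3/7)
4. 1102.041ms @ 9/7 + 367.347ms (3/7)
5. 1469.388ms @ 12/7 + 367.347ms (3/7)
6. 1836.735ms @ 15/7 + 367.347ms (3/7)
7. 2204.082ms @ 18/7 + 367.347ms (3/7)
8. 2571.429ms @ 3 + 642.857ms (3/4)
9. 3214.286ms @ 15/4 + 1928.571ms (9/4)
10. 5142.857ms @ 6 + 642.857ms (3/4)
11. 5785.714ms @ 27/4 + 642.857ms (3/4)
12. 6428.571ms @ 15/2 + 1285.714ms (3/2)
13. 7714.286ms @ 9 + 1285.714ms (3/2)
14. 9000.0ms @ 21/2 + 1285.714ms (3/2)

note 6 onset = 15/7b = 1836.735ms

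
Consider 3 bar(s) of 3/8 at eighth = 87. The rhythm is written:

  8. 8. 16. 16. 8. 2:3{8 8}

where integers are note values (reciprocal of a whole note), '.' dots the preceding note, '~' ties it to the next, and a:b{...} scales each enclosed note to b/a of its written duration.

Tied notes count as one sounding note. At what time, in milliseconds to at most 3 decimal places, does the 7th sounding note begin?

note 7 onset = 15/2b = 5172.414ms

1. 0.0ms @ 0 + 1034.483ms (3/2)
2. 1034.483ms @ 3/2 + 1034.483ms (3/2)
3. 2068.966ms @ 3 + 517.241ms (3/4)
4. 2586.207ms @ 15/4 + 517.241ms (3/4)
5. 3103.448ms @ 9/2 + 1034.483ms (3/2)
6. 4137.931ms @ 6 + 1034.483ms (3/2)
7. 5172.414ms @ 15/2 + 1034.483ms (3/2)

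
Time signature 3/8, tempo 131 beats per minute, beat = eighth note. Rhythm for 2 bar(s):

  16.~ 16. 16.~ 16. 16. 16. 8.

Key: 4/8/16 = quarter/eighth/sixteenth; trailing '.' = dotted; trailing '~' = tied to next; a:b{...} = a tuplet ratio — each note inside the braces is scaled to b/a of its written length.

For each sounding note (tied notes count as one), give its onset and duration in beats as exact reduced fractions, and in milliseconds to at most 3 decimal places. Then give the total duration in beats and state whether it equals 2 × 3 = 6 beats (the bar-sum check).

1) 0.0ms=0b +687.023ms=3/2b
2) 687.023ms=3/2b +687.023ms=3/2b
3) 1374.046ms=3b +343.511ms=3/4b
4) 1717.557ms=15/4b +343.511ms=3/4b
5) 2061.069ms=9/2b +687.023ms=3/2b
Σ=6b of 6 (131bpm 3/8) — PASS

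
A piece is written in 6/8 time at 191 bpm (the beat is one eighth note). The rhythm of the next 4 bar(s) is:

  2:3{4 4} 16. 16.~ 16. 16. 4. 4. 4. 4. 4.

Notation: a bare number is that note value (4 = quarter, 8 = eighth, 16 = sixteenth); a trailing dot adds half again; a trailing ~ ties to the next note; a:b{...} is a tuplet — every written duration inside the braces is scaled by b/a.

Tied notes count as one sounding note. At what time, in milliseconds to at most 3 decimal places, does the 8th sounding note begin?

note 8 onset = 15b = 4712.042ms

1. 0.0ms @ 0 + 942.408ms (3)
2. 942.408ms @ 3 + 942.408ms (3)
3. 1884.817ms @ 6 + 235.602ms (3/4)
4. 2120.419ms @ 27/4 + 471.204ms (3/2)
5. 2591.623ms @ 33/4 + 235.602ms (3/4)
6. 2827.225ms @ 9 + 942.408ms (3)
7. 3769.634ms @ 12 + 942.408ms (3)
8. 4712.042ms @ 15 + 942.408ms (3)
9. 5654.45ms @ 18 + 942.408ms (3)
10. 6596.859ms @ 21 + 942.408ms (3)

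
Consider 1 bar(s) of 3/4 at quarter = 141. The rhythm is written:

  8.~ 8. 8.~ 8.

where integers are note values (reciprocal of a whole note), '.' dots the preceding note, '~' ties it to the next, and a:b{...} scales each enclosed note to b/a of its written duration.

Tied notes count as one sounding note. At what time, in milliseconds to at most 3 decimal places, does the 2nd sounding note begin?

note 2 onset = 3/2b = 638.298ms

1. 0.0ms @ 0 + 638.298ms (3/2)
2. 638.298ms @ 3/2 + 638.298ms (3/2)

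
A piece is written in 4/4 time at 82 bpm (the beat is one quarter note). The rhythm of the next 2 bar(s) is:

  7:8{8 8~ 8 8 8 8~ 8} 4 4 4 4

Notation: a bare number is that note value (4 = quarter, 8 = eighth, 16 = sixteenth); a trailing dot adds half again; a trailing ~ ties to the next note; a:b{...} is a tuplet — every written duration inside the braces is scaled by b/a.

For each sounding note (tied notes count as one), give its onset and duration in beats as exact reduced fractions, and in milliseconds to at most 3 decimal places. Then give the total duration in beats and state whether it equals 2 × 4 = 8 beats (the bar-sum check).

1) 0.0ms=0b +418.118ms=4/7b
2) 418.118ms=4/7b +836.237ms=8/7b
3) 1254.355ms=12/7b +418.118ms=4/7b
4) 1672.474ms=16/7b +418.118ms=4/7b
5) 2090.592ms=20/7b +836.237ms=8/7b
6) 2926.829ms=4b +731.707ms=1b
7) 3658.537ms=5b +731.707ms=1b
8) 4390.244ms=6b +731.707ms=1b
9) 5121.951ms=7b +731.707ms=1b
Σ=8b of 8 (82bpm 4/4) — PASS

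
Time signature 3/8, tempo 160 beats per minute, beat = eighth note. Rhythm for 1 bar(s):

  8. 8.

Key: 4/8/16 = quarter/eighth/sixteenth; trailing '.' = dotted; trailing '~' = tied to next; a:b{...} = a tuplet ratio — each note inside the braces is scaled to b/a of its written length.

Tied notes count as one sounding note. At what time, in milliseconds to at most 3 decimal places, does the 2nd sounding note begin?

1. 0.0ms @ 0 + 562.5ms (3/2)
2. 562.5ms @ 3/2 + 562.5ms (3/2)

note 2 onset = 3/2b = 562.5ms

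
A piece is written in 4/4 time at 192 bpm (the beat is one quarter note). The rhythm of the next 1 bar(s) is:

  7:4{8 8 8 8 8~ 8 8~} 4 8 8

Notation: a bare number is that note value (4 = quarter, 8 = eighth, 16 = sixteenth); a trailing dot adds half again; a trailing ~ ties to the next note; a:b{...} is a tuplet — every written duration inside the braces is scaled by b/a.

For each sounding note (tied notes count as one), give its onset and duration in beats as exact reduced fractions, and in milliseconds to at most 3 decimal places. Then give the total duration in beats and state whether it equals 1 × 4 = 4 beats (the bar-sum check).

1) 0.0ms=0b +89.286ms=2/7b
2) 89.286ms=2/7b +89.286ms=2/7b
3) 178.571ms=4/7b +89.286ms=2/7b
4) 267.857ms=6/7b +89.286ms=2/7b
5) 357.143ms=8/7b +178.571ms=4/7b
6) 535.714ms=12/7b +401.786ms=9/7b
7) 937.5ms=3b +156.25ms=1/2b
8) 1093.75ms=7/2b +156.25ms=1/2b
Σ=4b of 4 (192bpm 4/4) — PASS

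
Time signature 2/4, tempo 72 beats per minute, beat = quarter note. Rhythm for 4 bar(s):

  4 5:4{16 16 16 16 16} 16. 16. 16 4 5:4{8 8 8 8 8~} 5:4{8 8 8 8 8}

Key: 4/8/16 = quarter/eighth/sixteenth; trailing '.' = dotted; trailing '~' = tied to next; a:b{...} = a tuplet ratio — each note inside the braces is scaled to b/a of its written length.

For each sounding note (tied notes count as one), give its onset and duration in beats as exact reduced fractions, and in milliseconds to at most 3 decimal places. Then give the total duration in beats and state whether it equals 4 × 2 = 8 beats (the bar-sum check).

1) 0.0ms=0b +833.333ms=1b
2) 833.333ms=1b +166.667ms=1/5b
3) 1000.0ms=6/5b +166.667ms=1/5b
4) 1166.667ms=7/5b +166.667ms=1/5b
5) 1333.333ms=8/5b +166.667ms=1/5b
6) 1500.0ms=9/5b +166.667ms=1/5b
7) 1666.667ms=2b +312.5ms=3/8b
8) 1979.167ms=19/8b +312.5ms=3/8b
9) 2291.667ms=11/4b +208.333ms=1/4b
10) 2500.0ms=3b +833.333ms=1b
11) 3333.333ms=4b +333.333ms=2/5b
12) 3666.667ms=22/5b +333.333ms=2/5b
13) 4000.0ms=24/5b +333.333ms=2/5b
14) 4333.333ms=26/5b +333.333ms=2/5b
15) 4666.667ms=28/5b +666.667ms=4/5b
16) 5333.333ms=32/5b +333.333ms=2/5b
17) 5666.667ms=34/5b +333.333ms=2/5b
18) 6000.0ms=36/5b +333.333ms=2/5b
19) 6333.333ms=38/5b +333.333ms=2/5b
Σ=8b of 8 (72bpm 2/4) — PASS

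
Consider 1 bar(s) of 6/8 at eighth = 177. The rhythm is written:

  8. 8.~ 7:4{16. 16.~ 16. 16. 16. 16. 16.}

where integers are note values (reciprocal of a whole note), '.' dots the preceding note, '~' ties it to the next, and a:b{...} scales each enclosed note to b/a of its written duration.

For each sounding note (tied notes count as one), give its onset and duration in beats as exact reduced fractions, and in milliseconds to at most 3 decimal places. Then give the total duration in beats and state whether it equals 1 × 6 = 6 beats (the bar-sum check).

1) 0.0ms=0b +508.475ms=3/2b
2) 508.475ms=3/2b +653.753ms=27/14b
3) 1162.228ms=24/7b +290.557ms=6/7b
4) 1452.785ms=30/7b +145.278ms=3/7b
5) 1598.063ms=33/7b +145.278ms=3/7b
6) 1743.341ms=36/7b +145.278ms=3/7b
7) 1888.62ms=39/7b +145.278ms=3/7b
Σ=6b of 6 (177bpm 6/8) — PASS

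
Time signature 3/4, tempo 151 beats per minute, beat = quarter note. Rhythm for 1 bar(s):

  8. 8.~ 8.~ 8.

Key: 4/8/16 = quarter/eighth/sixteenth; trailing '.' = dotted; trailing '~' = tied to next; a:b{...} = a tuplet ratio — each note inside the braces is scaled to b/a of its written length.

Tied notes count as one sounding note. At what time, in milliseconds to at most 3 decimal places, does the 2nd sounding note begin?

1. 0.0ms @ 0 + 298.013ms (3/4)
2. 298.013ms @ 3/4 + 894.04ms (9/4)

note 2 onset = 3/4b = 298.013ms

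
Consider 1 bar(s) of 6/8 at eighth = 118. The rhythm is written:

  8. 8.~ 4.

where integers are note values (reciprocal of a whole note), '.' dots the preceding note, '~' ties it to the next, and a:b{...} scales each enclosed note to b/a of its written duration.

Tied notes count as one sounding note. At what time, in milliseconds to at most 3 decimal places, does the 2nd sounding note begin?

note 2 onset = 3/2b = 762.712ms

1. 0.0ms @ 0 + 762.712ms (3/2)
2. 762.712ms @ 3/2 + 2288.136ms (9/2)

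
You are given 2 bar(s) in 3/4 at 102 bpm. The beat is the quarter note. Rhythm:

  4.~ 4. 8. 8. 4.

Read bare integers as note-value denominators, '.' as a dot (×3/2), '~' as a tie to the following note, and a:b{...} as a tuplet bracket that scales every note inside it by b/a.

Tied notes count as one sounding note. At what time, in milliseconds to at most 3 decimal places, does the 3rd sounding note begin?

1. 0.0ms @ 0 + 1764.706ms (3)
2. 1764.706ms @ 3 + 441.176ms (3/4)
3. 2205.882ms @ 15/4 + 441.176ms (3/4)
4. 2647.059ms @ 9/2 + 882.353ms (3/2)

note 3 onset = 15/4b = 2205.882ms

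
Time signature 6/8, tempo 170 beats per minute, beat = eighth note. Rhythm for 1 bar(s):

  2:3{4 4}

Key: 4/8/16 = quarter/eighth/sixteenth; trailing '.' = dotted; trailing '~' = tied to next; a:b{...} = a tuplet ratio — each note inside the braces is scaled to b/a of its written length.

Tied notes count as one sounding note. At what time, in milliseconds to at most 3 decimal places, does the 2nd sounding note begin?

note 2 onset = 3b = 1058.824ms

1. 0.0ms @ 0 + 1058.824ms (3)
2. 1058.824ms @ 3 + 1058.824ms (3)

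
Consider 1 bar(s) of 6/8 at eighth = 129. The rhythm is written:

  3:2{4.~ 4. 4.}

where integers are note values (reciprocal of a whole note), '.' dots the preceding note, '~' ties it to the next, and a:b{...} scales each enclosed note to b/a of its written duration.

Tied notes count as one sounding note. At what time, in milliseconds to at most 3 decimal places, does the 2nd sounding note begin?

note 2 onset = 4b = 1860.465ms

1. 0.0ms @ 0 + 1860.465ms (4)
2. 1860.465ms @ 4 + 930.233ms (2)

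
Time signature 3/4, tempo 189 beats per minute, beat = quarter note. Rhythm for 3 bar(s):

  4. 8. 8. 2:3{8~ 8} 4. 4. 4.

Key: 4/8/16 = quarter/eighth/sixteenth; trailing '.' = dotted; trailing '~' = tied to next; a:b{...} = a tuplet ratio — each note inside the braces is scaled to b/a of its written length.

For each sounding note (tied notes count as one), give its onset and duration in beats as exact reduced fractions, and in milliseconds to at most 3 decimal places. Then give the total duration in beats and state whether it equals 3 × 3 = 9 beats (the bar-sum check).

1) 0.0ms=0b +476.19ms=3/2b
2) 476.19ms=3/2b +238.095ms=3/4b
3) 714.286ms=9/4b +238.095ms=3/4b
4) 952.381ms=3b +476.19ms=3/2b
5) 1428.571ms=9/2b +476.19ms=3/2b
6) 1904.762ms=6b +476.19ms=3/2b
7) 2380.952ms=15/2b +476.19ms=3/2b
Σ=9b of 9 (189bpm 3/4) — PASS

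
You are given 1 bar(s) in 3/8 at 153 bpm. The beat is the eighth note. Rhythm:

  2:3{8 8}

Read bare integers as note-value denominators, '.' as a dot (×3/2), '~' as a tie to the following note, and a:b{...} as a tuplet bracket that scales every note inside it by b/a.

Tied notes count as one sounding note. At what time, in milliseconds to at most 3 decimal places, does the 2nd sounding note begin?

note 2 onset = 3/2b = 588.235ms

1. 0.0ms @ 0 + 588.235ms (3/2)
2. 588.235ms @ 3/2 + 588.235ms (3/2)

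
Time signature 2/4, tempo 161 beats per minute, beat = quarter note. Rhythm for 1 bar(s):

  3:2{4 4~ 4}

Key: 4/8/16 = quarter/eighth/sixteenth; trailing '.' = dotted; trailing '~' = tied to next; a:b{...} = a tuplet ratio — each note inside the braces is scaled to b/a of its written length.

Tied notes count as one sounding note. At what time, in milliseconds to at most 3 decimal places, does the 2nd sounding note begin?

note 2 onset = 2/3b = 248.447ms

1. 0.0ms @ 0 + 248.447ms (2/3)
2. 248.447ms @ 2/3 + 496.894ms (4/3)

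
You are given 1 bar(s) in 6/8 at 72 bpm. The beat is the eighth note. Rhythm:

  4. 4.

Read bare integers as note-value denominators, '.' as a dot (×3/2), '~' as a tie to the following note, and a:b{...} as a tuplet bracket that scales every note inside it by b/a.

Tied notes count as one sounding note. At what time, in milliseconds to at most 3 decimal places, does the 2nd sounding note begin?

note 2 onset = 3b = 2500.0ms

1. 0.0ms @ 0 + 2500.0ms (3)
2. 2500.0ms @ 3 + 2500.0ms (3)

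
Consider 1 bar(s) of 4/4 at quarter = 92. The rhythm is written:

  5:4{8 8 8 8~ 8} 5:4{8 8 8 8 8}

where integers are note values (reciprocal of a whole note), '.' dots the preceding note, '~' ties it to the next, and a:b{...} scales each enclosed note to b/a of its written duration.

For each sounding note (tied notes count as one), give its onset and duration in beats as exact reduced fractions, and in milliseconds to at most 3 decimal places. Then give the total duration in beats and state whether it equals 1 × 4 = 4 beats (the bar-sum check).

1) 0.0ms=0b +260.87ms=2/5b
2) 260.87ms=2/5b +260.87ms=2/5b
3) 521.739ms=4/5b +260.87ms=2/5b
4) 782.609ms=6/5b +521.739ms=4/5b
5) 1304.348ms=2b +260.87ms=2/5b
6) 1565.217ms=12/5b +260.87ms=2/5b
7) 1826.087ms=14/5b +260.87ms=2/5b
8) 2086.957ms=16/5b +260.87ms=2/5b
9) 2347.826ms=18/5b +260.87ms=2/5b
Σ=4b of 4 (92bpm 4/4) — PASS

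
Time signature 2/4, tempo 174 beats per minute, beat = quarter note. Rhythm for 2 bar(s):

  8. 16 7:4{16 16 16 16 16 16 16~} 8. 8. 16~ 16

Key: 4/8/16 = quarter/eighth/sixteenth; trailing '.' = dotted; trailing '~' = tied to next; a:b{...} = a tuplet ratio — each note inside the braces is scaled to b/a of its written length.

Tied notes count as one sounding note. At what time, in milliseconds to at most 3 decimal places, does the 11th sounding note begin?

note 11 onset = 7/2b = 1206.897ms

1. 0.0ms @ 0 + 258.621ms (3/4)
2. 258.621ms @ 3/4 + 86.207ms (1/4)
3. 344.828ms @ 1 + 49.261ms (1/7)
4. 394.089ms @ 8/7 + 49.261ms (1/7)
5. 443.35ms @ 9/7 + 49.261ms (1/7)
6. 492.611ms @ 10/7 + 49.261ms (1/7)
7. 541.872ms @ 11/7 + 49.261ms (1/7)
8. 591.133ms @ 12/7 + 49.261ms (1/7)
9. 640.394ms @ 13/7 + 307.882ms (25/28)
10. 948.276ms @ 11/4 + 258.621ms (3/4)
11. 1206.897ms @ 7/2 + 172.414ms (1/2)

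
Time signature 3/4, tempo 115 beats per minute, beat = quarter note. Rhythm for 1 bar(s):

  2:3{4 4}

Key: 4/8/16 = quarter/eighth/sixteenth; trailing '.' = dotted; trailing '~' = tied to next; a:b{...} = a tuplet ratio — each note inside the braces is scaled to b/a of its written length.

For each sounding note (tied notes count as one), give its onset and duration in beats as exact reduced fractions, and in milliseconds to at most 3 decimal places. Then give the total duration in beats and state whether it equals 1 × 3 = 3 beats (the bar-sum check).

1) 0.0ms=0b +782.609ms=3/2b
2) 782.609ms=3/2b +782.609ms=3/2b
Σ=3b of 3 (115bpm 3/4) — PASS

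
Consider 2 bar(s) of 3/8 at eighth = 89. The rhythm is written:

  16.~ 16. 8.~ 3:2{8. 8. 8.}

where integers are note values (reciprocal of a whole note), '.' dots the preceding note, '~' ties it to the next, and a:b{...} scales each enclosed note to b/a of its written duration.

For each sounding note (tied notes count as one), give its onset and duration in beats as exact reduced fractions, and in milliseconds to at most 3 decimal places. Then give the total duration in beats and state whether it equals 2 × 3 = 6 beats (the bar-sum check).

1) 0.0ms=0b +1011.236ms=3/2b
2) 1011.236ms=3/2b +1685.393ms=5/2b
3) 2696.629ms=4b +674.157ms=1b
4) 3370.787ms=5b +674.157ms=1b
Σ=6b of 6 (89bpm 3/8) — PASS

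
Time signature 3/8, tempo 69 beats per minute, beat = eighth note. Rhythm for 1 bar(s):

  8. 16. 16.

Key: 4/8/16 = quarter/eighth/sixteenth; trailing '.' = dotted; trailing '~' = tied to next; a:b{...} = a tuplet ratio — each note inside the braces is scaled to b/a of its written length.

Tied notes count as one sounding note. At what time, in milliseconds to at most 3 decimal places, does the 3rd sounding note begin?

note 3 onset = 9/4b = 1956.522ms

1. 0.0ms @ 0 + 1304.348ms (3/2)
2. 1304.348ms @ 3/2 + 652.174ms (3/4)
3. 1956.522ms @ 9/4 + 652.174ms (3/4)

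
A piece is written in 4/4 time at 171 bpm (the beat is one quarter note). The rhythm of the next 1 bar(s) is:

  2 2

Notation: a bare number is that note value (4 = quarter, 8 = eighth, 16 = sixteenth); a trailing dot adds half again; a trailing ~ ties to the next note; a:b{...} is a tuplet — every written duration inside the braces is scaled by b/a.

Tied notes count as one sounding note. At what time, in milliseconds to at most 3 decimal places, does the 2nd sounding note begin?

note 2 onset = 2b = 701.754ms

1. 0.0ms @ 0 + 701.754ms (2)
2. 701.754ms @ 2 + 701.754ms (2)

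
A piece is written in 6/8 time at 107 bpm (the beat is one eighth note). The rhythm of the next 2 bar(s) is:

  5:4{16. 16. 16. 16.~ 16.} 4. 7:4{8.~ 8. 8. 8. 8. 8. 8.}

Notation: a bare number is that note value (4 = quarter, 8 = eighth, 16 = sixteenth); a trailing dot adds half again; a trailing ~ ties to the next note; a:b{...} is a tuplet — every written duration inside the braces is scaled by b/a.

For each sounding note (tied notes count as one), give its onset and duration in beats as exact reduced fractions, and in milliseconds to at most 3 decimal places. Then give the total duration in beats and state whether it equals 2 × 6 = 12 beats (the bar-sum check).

1) 0.0ms=0b +336.449ms=3/5b
2) 336.449ms=3/5b +336.449ms=3/5b
3) 672.897ms=6/5b +336.449ms=3/5b
4) 1009.346ms=9/5b +672.897ms=6/5b
5) 1682.243ms=3b +1682.243ms=3b
6) 3364.486ms=6b +961.282ms=12/7b
7) 4325.768ms=54/7b +480.641ms=6/7b
8) 4806.409ms=60/7b +480.641ms=6/7b
9) 5287.049ms=66/7b +480.641ms=6/7b
10) 5767.69ms=72/7b +480.641ms=6/7b
11) 6248.331ms=78/7b +480.641ms=6/7b
Σ=12b of 12 (107bpm 6/8) — PASS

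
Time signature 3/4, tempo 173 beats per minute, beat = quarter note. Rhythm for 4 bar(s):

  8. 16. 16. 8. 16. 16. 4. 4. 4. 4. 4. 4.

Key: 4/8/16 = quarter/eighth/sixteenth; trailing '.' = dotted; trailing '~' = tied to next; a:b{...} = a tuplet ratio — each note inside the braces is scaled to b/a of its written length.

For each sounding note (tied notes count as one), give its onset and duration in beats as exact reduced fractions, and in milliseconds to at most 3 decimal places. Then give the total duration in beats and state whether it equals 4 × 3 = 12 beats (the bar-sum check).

1) 0.0ms=0b +260.116ms=3/4b
2) 260.116ms=3/4b +130.058ms=3/8b
3) 390.173ms=9/8b +130.058ms=3/8b
4) 520.231ms=3/2b +260.116ms=3/4b
5) 780.347ms=9/4b +130.058ms=3/8b
6) 910.405ms=21/8b +130.058ms=3/8b
7) 1040.462ms=3b +520.231ms=3/2b
8) 1560.694ms=9/2b +520.231ms=3/2b
9) 2080.925ms=6b +520.231ms=3/2b
10) 2601.156ms=15/2b +520.231ms=3/2b
11) 3121.387ms=9b +520.231ms=3/2b
12) 3641.618ms=21/2b +520.231ms=3/2b
Σ=12b of 12 (173bpm 3/4) — PASS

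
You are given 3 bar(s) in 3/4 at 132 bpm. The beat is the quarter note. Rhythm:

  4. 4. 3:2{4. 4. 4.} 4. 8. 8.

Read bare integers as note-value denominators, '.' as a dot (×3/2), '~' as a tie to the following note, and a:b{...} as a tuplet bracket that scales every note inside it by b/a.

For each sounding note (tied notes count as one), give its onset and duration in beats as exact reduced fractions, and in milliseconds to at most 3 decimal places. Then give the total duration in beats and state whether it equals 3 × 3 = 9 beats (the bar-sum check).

1) 0.0ms=0b +681.818ms=3/2b
2) 681.818ms=3/2b +681.818ms=3/2b
3) 1363.636ms=3b +454.545ms=1b
4) 1818.182ms=4b +454.545ms=1b
5) 2272.727ms=5b +454.545ms=1b
6) 2727.273ms=6b +681.818ms=3/2b
7) 3409.091ms=15/2b +340.909ms=3/4b
8) 3750.0ms=33/4b +340.909ms=3/4b
Σ=9b of 9 (132bpm 3/4) — PASS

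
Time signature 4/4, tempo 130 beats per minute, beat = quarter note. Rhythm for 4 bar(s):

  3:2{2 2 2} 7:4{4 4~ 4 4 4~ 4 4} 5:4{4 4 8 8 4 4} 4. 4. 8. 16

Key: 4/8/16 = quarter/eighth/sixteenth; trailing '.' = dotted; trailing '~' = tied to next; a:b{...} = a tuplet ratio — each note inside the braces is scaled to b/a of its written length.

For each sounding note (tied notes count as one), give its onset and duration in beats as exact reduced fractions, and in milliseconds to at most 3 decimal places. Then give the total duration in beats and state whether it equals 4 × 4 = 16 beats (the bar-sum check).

1) 0.0ms=0b +615.385ms=4/3b
2) 615.385ms=4/3b +615.385ms=4/3b
3) 1230.769ms=8/3b +615.385ms=4/3b
4) 1846.154ms=4b +263.736ms=4/7b
5) 2109.89ms=32/7b +527.473ms=8/7b
6) 2637.363ms=40/7b +263.736ms=4/7b
7) 2901.099ms=44/7b +527.473ms=8/7b
8) 3428.571ms=52/7b +263.736ms=4/7b
9) 3692.308ms=8b +369.231ms=4/5b
10) 4061.538ms=44/5b +369.231ms=4/5b
11) 4430.769ms=48/5b +184.615ms=2/5b
12) 4615.385ms=10b +184.615ms=2/5b
13) 4800.0ms=52/5b +369.231ms=4/5b
14) 5169.231ms=56/5b +369.231ms=4/5b
15) 5538.462ms=12b +692.308ms=3/2b
16) 6230.769ms=27/2b +692.308ms=3/2b
17) 6923.077ms=15b +346.154ms=3/4b
18) 7269.231ms=63/4b +115.385ms=1/4b
Σ=16b of 16 (130bpm 4/4) — PASS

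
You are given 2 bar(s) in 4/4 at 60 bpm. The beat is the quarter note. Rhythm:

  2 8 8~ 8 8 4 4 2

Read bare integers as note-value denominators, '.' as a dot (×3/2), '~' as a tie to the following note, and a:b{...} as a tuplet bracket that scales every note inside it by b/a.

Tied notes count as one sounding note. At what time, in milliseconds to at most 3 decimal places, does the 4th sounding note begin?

note 4 onset = 7/2b = 3500.0ms

1. 0.0ms @ 0 + 2000.0ms (2)
2. 2000.0ms @ 2 + 500.0ms (1/2)
3. 2500.0ms @ 5/2 + 1000.0ms (1)
4. 3500.0ms @ 7/2 + 500.0ms (1/2)
5. 4000.0ms @ 4 + 1000.0ms (1)
6. 5000.0ms @ 5 + 1000.0ms (1)
7. 6000.0ms @ 6 + 2000.0ms (2)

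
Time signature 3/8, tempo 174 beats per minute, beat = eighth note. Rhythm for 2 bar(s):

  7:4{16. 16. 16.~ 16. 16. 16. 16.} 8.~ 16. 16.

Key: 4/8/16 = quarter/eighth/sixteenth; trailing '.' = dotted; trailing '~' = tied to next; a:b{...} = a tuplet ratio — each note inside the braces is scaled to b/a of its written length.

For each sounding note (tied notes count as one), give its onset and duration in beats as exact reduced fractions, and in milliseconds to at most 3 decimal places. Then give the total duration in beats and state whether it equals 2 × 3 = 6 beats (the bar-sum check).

1) 0.0ms=0b +147.783ms=3/7b
2) 147.783ms=3/7b +147.783ms=3/7b
3) 295.567ms=6/7b +295.567ms=6/7b
4) 591.133ms=12/7b +147.783ms=3/7b
5) 738.916ms=15/7b +147.783ms=3/7b
6) 886.7ms=18/7b +147.783ms=3/7b
7) 1034.483ms=3b +775.862ms=9/4b
8) 1810.345ms=21/4b +258.621ms=3/4b
Σ=6b of 6 (174bpm 3/8) — PASS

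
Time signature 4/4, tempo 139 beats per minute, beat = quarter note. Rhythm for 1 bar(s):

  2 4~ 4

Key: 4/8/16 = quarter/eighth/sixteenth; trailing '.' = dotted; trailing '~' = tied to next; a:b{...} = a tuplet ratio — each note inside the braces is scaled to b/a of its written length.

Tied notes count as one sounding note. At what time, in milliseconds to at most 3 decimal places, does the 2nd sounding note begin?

1. 0.0ms @ 0 + 863.309ms (2)
2. 863.309ms @ 2 + 863.309ms (2)

note 2 onset = 2b = 863.309ms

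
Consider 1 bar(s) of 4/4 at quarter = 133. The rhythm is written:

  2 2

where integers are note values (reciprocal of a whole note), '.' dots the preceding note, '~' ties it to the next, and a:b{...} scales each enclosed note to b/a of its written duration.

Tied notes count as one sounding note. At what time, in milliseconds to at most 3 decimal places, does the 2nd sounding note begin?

1. 0.0ms @ 0 + 902.256ms (2)
2. 902.256ms @ 2 + 902.256ms (2)

note 2 onset = 2b = 902.256ms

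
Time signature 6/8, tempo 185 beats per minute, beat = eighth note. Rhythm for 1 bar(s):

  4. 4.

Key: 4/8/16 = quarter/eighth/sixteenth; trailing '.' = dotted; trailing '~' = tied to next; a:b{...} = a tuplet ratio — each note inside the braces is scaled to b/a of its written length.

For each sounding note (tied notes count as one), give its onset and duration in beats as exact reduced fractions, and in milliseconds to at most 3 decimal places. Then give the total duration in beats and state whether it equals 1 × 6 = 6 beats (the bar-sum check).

1) 0.0ms=0b +972.973ms=3b
2) 972.973ms=3b +972.973ms=3b
Σ=6b of 6 (185bpm 6/8) — PASS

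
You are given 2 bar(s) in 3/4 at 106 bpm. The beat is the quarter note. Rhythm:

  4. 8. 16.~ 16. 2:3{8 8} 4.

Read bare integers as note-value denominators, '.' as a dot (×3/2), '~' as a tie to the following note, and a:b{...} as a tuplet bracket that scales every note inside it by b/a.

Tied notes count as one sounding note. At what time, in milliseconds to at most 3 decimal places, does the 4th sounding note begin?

note 4 onset = 3b = 1698.113ms

1. 0.0ms @ 0 + 849.057ms (3/2)
2. 849.057ms @ 3/2 + 424.528ms (3/4)
3. 1273.585ms @ 9/4 + 424.528ms (3/4)
4. 1698.113ms @ 3 + 424.528ms (3/4)
5. 2122.642ms @ 15/4 + 424.528ms (3/4)
6. 2547.17ms @ 9/2 + 849.057ms (3/2)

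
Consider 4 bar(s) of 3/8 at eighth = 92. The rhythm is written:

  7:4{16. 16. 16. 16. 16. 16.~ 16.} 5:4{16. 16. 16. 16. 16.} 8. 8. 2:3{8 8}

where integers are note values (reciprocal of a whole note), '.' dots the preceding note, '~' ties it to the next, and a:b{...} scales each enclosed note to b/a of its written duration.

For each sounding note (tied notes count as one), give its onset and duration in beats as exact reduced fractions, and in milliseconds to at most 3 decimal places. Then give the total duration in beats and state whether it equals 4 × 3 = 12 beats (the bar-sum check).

1) 0.0ms=0b +279.503ms=3/7b
2) 279.503ms=3/7b +279.503ms=3/7b
3) 559.006ms=6/7b +279.503ms=3/7b
4) 838.509ms=9/7b +279.503ms=3/7b
5) 1118.012ms=12/7b +279.503ms=3/7b
6) 1397.516ms=15/7b +559.006ms=6/7b
7) 1956.522ms=3b +391.304ms=3/5b
8) 2347.826ms=18/5b +391.304ms=3/5b
9) 2739.13ms=21/5b +391.304ms=3/5b
10) 3130.435ms=24/5b +391.304ms=3/5b
11) 3521.739ms=27/5b +391.304ms=3/5b
12) 3913.043ms=6b +978.261ms=3/2b
13) 4891.304ms=15/2b +978.261ms=3/2b
14) 5869.565ms=9b +978.261ms=3/2b
15) 6847.826ms=21/2b +978.261ms=3/2b
Σ=12b of 12 (92bpm 3/8) — PASS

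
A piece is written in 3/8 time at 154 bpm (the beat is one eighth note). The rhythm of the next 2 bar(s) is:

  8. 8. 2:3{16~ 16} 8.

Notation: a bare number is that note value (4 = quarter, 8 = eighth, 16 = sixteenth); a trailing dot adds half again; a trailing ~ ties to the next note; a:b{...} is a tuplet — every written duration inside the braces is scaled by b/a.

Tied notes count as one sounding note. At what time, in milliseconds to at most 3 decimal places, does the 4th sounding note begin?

1. 0.0ms @ 0 + 584.416ms (3/2)
2. 584.416ms @ 3/2 + 584.416ms (3/2)
3. 1168.831ms @ 3 + 584.416ms (3/2)
4. 1753.247ms @ 9/2 + 584.416ms (3/2)

note 4 onset = 9/2b = 1753.247ms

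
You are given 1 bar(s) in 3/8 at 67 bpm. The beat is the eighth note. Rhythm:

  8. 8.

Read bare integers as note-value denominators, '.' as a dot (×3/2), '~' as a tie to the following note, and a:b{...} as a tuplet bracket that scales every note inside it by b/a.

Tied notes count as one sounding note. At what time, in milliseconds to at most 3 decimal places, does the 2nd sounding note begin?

1. 0.0ms @ 0 + 1343.284ms (3/2)
2. 1343.284ms @ 3/2 + 1343.284ms (3/2)

note 2 onset = 3/2b = 1343.284ms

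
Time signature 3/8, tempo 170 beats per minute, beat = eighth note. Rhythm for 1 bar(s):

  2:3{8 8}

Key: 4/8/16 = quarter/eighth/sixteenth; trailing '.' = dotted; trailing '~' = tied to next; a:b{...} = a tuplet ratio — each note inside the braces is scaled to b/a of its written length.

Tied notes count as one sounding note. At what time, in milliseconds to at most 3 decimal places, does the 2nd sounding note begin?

1. 0.0ms @ 0 + 529.412ms (3/2)
2. 529.412ms @ 3/2 + 529.412ms (3/2)

note 2 onset = 3/2b = 529.412ms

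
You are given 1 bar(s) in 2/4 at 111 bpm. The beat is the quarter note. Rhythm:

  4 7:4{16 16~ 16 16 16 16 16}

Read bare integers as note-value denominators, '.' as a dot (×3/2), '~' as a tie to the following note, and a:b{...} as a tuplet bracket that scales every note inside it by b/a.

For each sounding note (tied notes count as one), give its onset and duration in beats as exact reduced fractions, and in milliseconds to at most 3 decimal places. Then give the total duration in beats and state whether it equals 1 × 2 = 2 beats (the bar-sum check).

1) 0.0ms=0b +540.541ms=1b
2) 540.541ms=1b +77.22ms=1/7b
3) 617.761ms=8/7b +154.44ms=2/7b
4) 772.201ms=10/7b +77.22ms=1/7b
5) 849.421ms=11/7b +77.22ms=1/7b
6) 926.641ms=12/7b +77.22ms=1/7b
7) 1003.861ms=13/7b +77.22ms=1/7b
Σ=2b of 2 (111bpm 2/4) — PASS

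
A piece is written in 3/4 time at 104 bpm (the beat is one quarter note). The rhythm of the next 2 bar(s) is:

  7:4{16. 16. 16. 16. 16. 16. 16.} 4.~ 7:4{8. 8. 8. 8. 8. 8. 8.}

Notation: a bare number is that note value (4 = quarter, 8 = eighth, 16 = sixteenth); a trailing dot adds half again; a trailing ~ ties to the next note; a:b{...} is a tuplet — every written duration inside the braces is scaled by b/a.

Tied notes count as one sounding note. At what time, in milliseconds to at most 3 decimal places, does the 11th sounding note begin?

1. 0.0ms @ 0 + 123.626ms (3/14)
2. 123.626ms @ 3/14 + 123.626ms (3/14)
3. 247.253ms @ 3/7 + 123.626ms (3/14)
4. 370.879ms @ 9/14 + 123.626ms (3/14)
5. 494.505ms @ 6/7 + 123.626ms (3/14)
6. 618.132ms @ 15/14 + 123.626ms (3/14)
7. 741.758ms @ 9/7 + 123.626ms (3/14)
8. 865.385ms @ 3/2 + 1112.637ms (27/14)
9. 1978.022ms @ 24/7 + 247.253ms (3/7)
10. 2225.275ms @ 27/7 + 247.253ms (3/7)
11. 2472.527ms @ 30/7 + 247.253ms (3/7)
12. 2719.78ms @ 33/7 + 247.253ms (3/7)
13. 2967.033ms @ 36/7 + 247.253ms (3/7)
14. 3214.286ms @ 39/7 + 247.253ms (3/7)

note 11 onset = 30/7b = 2472.527ms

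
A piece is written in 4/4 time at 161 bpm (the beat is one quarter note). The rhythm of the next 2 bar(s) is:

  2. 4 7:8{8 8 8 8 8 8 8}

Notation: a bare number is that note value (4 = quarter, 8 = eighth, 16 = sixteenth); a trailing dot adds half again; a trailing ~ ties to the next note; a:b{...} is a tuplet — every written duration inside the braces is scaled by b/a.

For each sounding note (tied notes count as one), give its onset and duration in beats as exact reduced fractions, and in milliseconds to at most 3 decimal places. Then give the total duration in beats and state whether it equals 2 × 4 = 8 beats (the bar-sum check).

1) 0.0ms=0b +1118.012ms=3b
2) 1118.012ms=3b +372.671ms=1b
3) 1490.683ms=4b +212.955ms=4/7b
4) 1703.638ms=32/7b +212.955ms=4/7b
5) 1916.593ms=36/7b +212.955ms=4/7b
6) 2129.547ms=40/7b +212.955ms=4/7b
7) 2342.502ms=44/7b +212.955ms=4/7b
8) 2555.457ms=48/7b +212.955ms=4/7b
9) 2768.412ms=52/7b +212.955ms=4/7b
Σ=8b of 8 (161bpm 4/4) — PASS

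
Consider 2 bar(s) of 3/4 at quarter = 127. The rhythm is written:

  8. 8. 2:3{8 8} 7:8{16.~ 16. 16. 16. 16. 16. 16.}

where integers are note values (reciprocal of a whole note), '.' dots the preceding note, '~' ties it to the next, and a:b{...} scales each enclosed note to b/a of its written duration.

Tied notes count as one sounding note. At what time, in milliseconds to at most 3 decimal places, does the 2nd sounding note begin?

note 2 onset = 3/4b = 354.331ms

1. 0.0ms @ 0 + 354.331ms (3/4)
2. 354.331ms @ 3/4 + 354.331ms (3/4)
3. 708.661ms @ 3/2 + 354.331ms (3/4)
4. 1062.992ms @ 9/4 + 354.331ms (3/4)
5. 1417.323ms @ 3 + 404.949ms (6/7)
6. 1822.272ms @ 27/7 + 202.475ms (3/7)
7. 2024.747ms @ 30/7 + 202.475ms (3/7)
8. 2227.222ms @ 33/7 + 202.475ms (3/7)
9. 2429.696ms @ 36/7 + 202.475ms (3/7)
10. 2632.171ms @ 39/7 + 202.475ms (3/7)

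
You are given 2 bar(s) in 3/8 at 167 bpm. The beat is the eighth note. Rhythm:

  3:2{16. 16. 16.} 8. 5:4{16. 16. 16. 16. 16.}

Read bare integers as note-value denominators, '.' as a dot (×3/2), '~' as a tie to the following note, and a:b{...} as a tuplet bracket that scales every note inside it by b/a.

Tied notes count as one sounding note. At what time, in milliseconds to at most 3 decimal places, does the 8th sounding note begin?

note 8 onset = 24/5b = 1724.551ms

1. 0.0ms @ 0 + 179.641ms (1/2)
2. 179.641ms @ 1/2 + 179.641ms (1/2)
3. 359.281ms @ 1 + 179.641ms (1/2)
4. 538.922ms @ 3/2 + 538.922ms (3/2)
5. 1077.844ms @ 3 + 215.569ms (3/5)
6. 1293.413ms @ 18/5 + 215.569ms (3/5)
7. 1508.982ms @ 21/5 + 215.569ms (3/5)
8. 1724.551ms @ 24/5 + 215.569ms (3/5)
9. 1940.12ms @ 27/5 + 215.569ms (3/5)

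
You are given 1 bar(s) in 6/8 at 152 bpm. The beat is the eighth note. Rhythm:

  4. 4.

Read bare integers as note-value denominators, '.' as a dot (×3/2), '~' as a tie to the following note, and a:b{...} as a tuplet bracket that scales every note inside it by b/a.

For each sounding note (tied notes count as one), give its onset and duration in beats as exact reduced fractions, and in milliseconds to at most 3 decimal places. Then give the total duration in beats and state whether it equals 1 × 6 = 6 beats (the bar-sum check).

1) 0.0ms=0b +1184.211ms=3b
2) 1184.211ms=3b +1184.211ms=3b
Σ=6b of 6 (152bpm 6/8) — PASS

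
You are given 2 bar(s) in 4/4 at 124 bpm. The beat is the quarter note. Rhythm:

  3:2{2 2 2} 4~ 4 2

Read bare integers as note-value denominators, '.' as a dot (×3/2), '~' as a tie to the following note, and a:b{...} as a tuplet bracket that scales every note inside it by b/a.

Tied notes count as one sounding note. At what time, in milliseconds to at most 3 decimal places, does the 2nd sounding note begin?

1. 0.0ms @ 0 + 645.161ms (4/3)
2. 645.161ms @ 4/3 + 645.161ms (4/3)
3. 1290.323ms @ 8/3 + 645.161ms (4/3)
4. 1935.484ms @ 4 + 967.742ms (2)
5. 2903.226ms @ 6 + 967.742ms (2)

note 2 onset = 4/3b = 645.161ms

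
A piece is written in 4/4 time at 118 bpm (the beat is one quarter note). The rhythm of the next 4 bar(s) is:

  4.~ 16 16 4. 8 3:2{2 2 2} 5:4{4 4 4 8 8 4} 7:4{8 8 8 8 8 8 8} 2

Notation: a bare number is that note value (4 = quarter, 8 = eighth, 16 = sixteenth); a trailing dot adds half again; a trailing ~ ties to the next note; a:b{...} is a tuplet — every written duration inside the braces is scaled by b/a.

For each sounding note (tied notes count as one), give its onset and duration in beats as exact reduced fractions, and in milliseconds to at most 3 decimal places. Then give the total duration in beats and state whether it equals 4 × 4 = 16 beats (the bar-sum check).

1) 0.0ms=0b +889.831ms=7/4b
2) 889.831ms=7/4b +127.119ms=1/4b
3) 1016.949ms=2b +762.712ms=3/2b
4) 1779.661ms=7/2b +254.237ms=1/2b
5) 2033.898ms=4b +677.966ms=4/3b
6) 2711.864ms=16/3b +677.966ms=4/3b
7) 3389.831ms=20/3b +677.966ms=4/3b
8) 4067.797ms=8b +406.78ms=4/5b
9) 4474.576ms=44/5b +406.78ms=4/5b
10) 4881.356ms=48/5b +406.78ms=4/5b
11) 5288.136ms=52/5b +203.39ms=2/5b
12) 5491.525ms=54/5b +203.39ms=2/5b
13) 5694.915ms=56/5b +406.78ms=4/5b
14) 6101.695ms=12b +145.278ms=2/7b
15) 6246.973ms=86/7b +145.278ms=2/7b
16) 6392.252ms=88/7b +145.278ms=2/7b
17) 6537.53ms=90/7b +145.278ms=2/7b
18) 6682.809ms=92/7b +145.278ms=2/7b
19) 6828.087ms=94/7b +145.278ms=2/7b
20) 6973.366ms=96/7b +145.278ms=2/7b
21) 7118.644ms=14b +1016.949ms=2b
Σ=16b of 16 (118bpm 4/4) — PASS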